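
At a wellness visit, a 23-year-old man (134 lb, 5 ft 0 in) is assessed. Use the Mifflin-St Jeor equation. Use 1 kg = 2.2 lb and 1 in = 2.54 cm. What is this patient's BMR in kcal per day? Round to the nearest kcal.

1452 kcal per day

Convert to metric: weight = 134 ÷ 2.2 = 60.9091 kg; height = (5×12 + 0) × 2.54 = 60 × 2.54 = 152.4 cm.
Mifflin-St Jeor (male): BMR = 10(60.9091) + 6.25(152.4) − 5(23) + 5 = 609.0909 + 952.5 − 115 + 5 = 1451.5909 kcal/day.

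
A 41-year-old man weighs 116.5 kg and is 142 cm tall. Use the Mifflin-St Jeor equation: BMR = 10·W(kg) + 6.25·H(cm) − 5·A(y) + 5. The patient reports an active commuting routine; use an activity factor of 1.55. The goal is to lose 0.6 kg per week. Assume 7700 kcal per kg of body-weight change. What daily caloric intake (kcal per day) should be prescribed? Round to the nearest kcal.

Mifflin-St Jeor (male): BMR = 10(116.5) + 6.25(142) − 5(41) + 5 = 1165 + 887.5 − 205 + 5 = 1852.5 kcal/day.
TEE = 1852.5 × 1.55 = 2871.375 kcal/day.
Required daily deficit = 0.6 × 7700 ÷ 7 = 660 kcal/day.
Target intake = 2871.375 − 660 = 2211.375 kcal/day.

2211 kcal per day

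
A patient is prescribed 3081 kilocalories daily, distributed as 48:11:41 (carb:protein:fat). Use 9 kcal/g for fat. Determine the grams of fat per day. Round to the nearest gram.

140 g/day

Fat energy = 41% × 3081 = 1263.21 kcal.
At 9 kcal/g: 1263.21 ÷ 9 = 140.3567 g.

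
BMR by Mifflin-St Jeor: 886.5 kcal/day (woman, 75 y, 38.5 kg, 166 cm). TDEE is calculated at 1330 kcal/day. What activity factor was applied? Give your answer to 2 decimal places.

Activity factor = TEE ÷ BMR = 1330 ÷ 886.5 = 1.5.

1.50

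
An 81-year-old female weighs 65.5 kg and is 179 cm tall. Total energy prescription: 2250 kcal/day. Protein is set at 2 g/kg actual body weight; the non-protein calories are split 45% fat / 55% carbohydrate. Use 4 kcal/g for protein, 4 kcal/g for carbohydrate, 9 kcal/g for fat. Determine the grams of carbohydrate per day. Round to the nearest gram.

237 g/day

Protein = 2 × 65.5 = 131 g → 131 × 4 = 524 kcal.
Non-protein calories = 2250 − 524 = 1726 kcal.
Fat: 45% × 1726 = 776.7 kcal; carbohydrate: 949.3 kcal.
Carbohydrate: 949.3 kcal ÷ 4 kcal/g = 237.325 g.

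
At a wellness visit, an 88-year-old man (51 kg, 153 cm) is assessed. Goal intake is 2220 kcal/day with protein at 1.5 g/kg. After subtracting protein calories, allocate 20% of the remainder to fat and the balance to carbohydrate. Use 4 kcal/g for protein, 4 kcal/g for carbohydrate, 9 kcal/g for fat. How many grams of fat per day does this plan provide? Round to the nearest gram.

43 g/day

Protein = 1.5 × 51 = 76.5 g → 76.5 × 4 = 306 kcal.
Non-protein calories = 2220 − 306 = 1914 kcal.
Fat: 20% × 1914 = 382.8 kcal; carbohydrate: 1531.2 kcal.
Fat: 382.8 kcal ÷ 9 kcal/g = 42.5333 g.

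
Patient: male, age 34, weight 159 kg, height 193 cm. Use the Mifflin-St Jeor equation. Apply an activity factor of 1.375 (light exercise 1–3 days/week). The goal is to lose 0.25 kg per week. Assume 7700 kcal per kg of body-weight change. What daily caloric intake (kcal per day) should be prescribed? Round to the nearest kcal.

3343 kcal per day

Mifflin-St Jeor (male): BMR = 10(159) + 6.25(193) − 5(34) + 5 = 1590 + 1206.25 − 170 + 5 = 2631.25 kcal/day.
TEE = 2631.25 × 1.375 = 3617.9688 kcal/day.
Required daily deficit = 0.25 × 7700 ÷ 7 = 275 kcal/day.
Target intake = 3617.9688 − 275 = 3342.9688 kcal/day.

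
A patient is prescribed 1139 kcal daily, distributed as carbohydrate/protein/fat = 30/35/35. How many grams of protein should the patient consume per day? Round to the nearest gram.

100 g/day

Protein energy = 35% × 1139 = 398.65 kcal.
At 4 kcal/g: 398.65 ÷ 4 = 99.6625 g.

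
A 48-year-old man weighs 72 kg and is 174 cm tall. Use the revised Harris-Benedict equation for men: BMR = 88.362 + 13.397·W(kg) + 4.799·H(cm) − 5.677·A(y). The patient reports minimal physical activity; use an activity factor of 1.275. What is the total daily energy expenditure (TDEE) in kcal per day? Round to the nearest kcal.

2060 kcal per day

Harris-Benedict: BMR = 88.362 + 13.397(72) + 4.799(174) − 5.677(48) = 1615.476 kcal/day.
TEE = BMR × activity factor = 1615.476 × 1.275 = 2059.7319 kcal/day.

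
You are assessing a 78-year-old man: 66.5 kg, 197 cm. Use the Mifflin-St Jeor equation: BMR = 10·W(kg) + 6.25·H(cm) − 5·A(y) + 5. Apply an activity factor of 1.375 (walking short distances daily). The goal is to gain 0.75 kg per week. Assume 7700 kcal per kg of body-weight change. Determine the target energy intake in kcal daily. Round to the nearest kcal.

2903 kcal daily

Mifflin-St Jeor (male): BMR = 10(66.5) + 6.25(197) − 5(78) + 5 = 665 + 1231.25 − 390 + 5 = 1511.25 kcal/day.
TEE = 1511.25 × 1.375 = 2077.9688 kcal/day.
Required daily surplus = 0.75 × 7700 ÷ 7 = 825 kcal/day.
Target intake = 2077.9688 + 825 = 2902.9688 kcal/day.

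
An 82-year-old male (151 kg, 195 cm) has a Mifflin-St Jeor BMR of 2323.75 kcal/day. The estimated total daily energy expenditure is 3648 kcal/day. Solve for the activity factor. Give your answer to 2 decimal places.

Activity factor = TEE ÷ BMR = 3648 ÷ 2323.75 = 1.57.

1.57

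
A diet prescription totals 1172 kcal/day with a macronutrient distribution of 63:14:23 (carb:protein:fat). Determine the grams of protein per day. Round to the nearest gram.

Protein energy = 14% × 1172 = 164.08 kcal.
At 4 kcal/g: 164.08 ÷ 4 = 41.02 g.

41 g/day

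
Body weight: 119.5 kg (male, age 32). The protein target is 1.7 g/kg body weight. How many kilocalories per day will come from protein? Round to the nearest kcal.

Protein = 1.7 g/kg × 119.5 kg = 203.15 g/day.
Protein energy = 203.15 g × 4 kcal/g = 812.6 kcal/day.

813 kcal/day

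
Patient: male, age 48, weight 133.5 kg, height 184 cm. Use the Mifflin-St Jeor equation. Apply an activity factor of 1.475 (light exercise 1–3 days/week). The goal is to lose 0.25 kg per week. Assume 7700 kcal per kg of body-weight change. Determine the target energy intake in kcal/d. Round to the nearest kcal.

3044 kcal/d

Mifflin-St Jeor (male): BMR = 10(133.5) + 6.25(184) − 5(48) + 5 = 1335 + 1150 − 240 + 5 = 2250 kcal/day.
TEE = 2250 × 1.475 = 3318.75 kcal/day.
Required daily deficit = 0.25 × 7700 ÷ 7 = 275 kcal/day.
Target intake = 3318.75 − 275 = 3043.75 kcal/day.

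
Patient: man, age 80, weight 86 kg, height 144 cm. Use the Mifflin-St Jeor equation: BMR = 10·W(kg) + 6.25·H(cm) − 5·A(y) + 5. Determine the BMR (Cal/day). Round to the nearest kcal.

Mifflin-St Jeor (male): BMR = 10(86) + 6.25(144) − 5(80) + 5 = 860 + 900 − 400 + 5 = 1365 kcal/day.

1365 Cal/day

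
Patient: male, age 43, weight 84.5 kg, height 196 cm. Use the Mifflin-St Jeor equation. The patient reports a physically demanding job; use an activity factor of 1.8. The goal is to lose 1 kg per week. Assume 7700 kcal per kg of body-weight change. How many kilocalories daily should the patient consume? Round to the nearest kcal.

2248 kilocalories daily

Mifflin-St Jeor (male): BMR = 10(84.5) + 6.25(196) − 5(43) + 5 = 845 + 1225 − 215 + 5 = 1860 kcal/day.
TEE = 1860 × 1.8 = 3348 kcal/day.
Required daily deficit = 1 × 7700 ÷ 7 = 1100 kcal/day.
Target intake = 3348 − 1100 = 2248 kcal/day.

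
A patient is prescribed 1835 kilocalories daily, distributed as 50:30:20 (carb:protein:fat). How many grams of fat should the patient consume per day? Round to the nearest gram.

41 g/day

Fat energy = 20% × 1835 = 367 kcal.
At 9 kcal/g: 367 ÷ 9 = 40.7778 g.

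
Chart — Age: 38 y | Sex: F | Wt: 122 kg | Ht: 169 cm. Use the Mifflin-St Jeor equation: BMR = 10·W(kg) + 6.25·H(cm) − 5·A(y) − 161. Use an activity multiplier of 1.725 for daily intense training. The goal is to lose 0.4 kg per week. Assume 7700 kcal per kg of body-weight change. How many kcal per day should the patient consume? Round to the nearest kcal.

Mifflin-St Jeor (female): BMR = 10(122) + 6.25(169) − 5(38) − 161 = 1220 + 1056.25 − 190 − 161 = 1925.25 kcal/day.
TEE = 1925.25 × 1.725 = 3321.0563 kcal/day.
Required daily deficit = 0.4 × 7700 ÷ 7 = 440 kcal/day.
Target intake = 3321.0563 − 440 = 2881.0563 kcal/day.

2881 kcal per day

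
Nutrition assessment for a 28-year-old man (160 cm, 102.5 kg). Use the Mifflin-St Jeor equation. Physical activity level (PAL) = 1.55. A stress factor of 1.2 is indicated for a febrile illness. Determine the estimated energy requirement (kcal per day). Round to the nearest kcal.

3515 kcal per day

Mifflin-St Jeor (male): BMR = 10(102.5) + 6.25(160) − 5(28) + 5 = 1025 + 1000 − 140 + 5 = 1890 kcal/day.
TEE = BMR × activity factor = 1890 × 1.55 = 2929.5 kcal/day.
Apply stress factor: 2929.5 × 1.2 = 3515.4 kcal/day.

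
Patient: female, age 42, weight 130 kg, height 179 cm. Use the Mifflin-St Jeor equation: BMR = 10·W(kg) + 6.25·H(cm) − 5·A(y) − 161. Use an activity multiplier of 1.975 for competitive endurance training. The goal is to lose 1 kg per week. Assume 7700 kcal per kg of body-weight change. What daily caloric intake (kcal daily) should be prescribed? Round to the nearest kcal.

Mifflin-St Jeor (female): BMR = 10(130) + 6.25(179) − 5(42) − 161 = 1300 + 1118.75 − 210 − 161 = 2047.75 kcal/day.
TEE = 2047.75 × 1.975 = 4044.3063 kcal/day.
Required daily deficit = 1 × 7700 ÷ 7 = 1100 kcal/day.
Target intake = 4044.3063 − 1100 = 2944.3063 kcal/day.

2944 kcal daily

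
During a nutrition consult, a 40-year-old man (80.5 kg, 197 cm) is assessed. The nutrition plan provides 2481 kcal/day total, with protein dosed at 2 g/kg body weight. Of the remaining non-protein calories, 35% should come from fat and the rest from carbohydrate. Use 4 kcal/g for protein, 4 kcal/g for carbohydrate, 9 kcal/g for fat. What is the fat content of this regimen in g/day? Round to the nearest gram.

Protein = 2 × 80.5 = 161 g → 161 × 4 = 644 kcal.
Non-protein calories = 2481 − 644 = 1837 kcal.
Fat: 35% × 1837 = 642.95 kcal; carbohydrate: 1194.05 kcal.
Fat: 642.95 kcal ÷ 9 kcal/g = 71.4389 g.

71 g/day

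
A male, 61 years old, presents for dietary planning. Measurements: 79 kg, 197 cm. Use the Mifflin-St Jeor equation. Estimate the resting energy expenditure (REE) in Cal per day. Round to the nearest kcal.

1721 Cal per day

Mifflin-St Jeor (male): BMR = 10(79) + 6.25(197) − 5(61) + 5 = 790 + 1231.25 − 305 + 5 = 1721.25 kcal/day.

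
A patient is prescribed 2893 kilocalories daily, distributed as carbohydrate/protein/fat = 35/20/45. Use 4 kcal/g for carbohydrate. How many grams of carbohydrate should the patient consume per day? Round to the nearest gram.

253 g/day

Carbohydrate energy = 35% × 2893 = 1012.55 kcal.
At 4 kcal/g: 1012.55 ÷ 4 = 253.1375 g.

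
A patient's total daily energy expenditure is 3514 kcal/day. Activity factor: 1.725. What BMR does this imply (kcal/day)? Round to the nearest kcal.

2037 kcal/day

BMR = TEE ÷ activity factor = 3514 ÷ 1.725 = 2037.1014 kcal/day.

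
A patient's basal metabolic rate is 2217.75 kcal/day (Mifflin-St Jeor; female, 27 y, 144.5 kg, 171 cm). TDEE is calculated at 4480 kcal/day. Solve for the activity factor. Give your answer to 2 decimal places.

2.02

Activity factor = TEE ÷ BMR = 4480 ÷ 2217.75 = 2.02.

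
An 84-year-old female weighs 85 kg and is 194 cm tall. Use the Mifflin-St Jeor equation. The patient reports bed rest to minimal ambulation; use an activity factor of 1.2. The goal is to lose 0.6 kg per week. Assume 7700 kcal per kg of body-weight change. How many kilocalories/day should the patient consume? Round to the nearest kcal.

Mifflin-St Jeor (female): BMR = 10(85) + 6.25(194) − 5(84) − 161 = 850 + 1212.5 − 420 − 161 = 1481.5 kcal/day.
TEE = 1481.5 × 1.2 = 1777.8 kcal/day.
Required daily deficit = 0.6 × 7700 ÷ 7 = 660 kcal/day.
Target intake = 1777.8 − 660 = 1117.8 kcal/day.

1118 kilocalories/day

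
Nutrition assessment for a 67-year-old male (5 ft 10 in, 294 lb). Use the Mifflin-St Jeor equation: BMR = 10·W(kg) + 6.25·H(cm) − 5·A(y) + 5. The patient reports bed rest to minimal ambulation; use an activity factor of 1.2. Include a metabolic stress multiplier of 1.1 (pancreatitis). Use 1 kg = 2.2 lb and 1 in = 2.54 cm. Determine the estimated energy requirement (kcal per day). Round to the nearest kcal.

2795 kcal per day

Convert to metric: weight = 294 ÷ 2.2 = 133.6364 kg; height = (5×12 + 10) × 2.54 = 70 × 2.54 = 177.8 cm.
Mifflin-St Jeor (male): BMR = 10(133.6364) + 6.25(177.8) − 5(67) + 5 = 1336.3636 + 1111.25 − 335 + 5 = 2117.6136 kcal/day.
TEE = BMR × activity factor = 2117.6136 × 1.2 = 2541.1364 kcal/day.
Apply stress factor: 2541.1364 × 1.1 = 2795.25 kcal/day.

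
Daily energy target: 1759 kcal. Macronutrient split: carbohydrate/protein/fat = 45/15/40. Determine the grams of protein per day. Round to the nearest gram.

Protein energy = 15% × 1759 = 263.85 kcal.
At 4 kcal/g: 263.85 ÷ 4 = 65.9625 g.

66 g/day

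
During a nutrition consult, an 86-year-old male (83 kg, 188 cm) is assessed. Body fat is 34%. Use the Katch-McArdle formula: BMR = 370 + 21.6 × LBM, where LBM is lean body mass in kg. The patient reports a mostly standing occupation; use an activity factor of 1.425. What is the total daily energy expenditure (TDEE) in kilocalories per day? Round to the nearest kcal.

2213 kilocalories per day

LBM = 83 × (1 − 0.34) = 54.78 kg. Katch-McArdle: BMR = 370 + 21.6 × 54.78 = 1553.248 kcal/day.
TEE = BMR × activity factor = 1553.248 × 1.425 = 2213.3784 kcal/day.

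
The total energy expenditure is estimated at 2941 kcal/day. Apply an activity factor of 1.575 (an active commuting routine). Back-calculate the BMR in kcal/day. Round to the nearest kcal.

1867 kcal/day

BMR = TEE ÷ activity factor = 2941 ÷ 1.575 = 1867.3016 kcal/day.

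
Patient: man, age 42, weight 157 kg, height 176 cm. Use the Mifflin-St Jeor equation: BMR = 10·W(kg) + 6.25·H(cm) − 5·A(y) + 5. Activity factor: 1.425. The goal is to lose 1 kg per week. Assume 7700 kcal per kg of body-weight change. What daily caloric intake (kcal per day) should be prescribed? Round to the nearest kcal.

Mifflin-St Jeor (male): BMR = 10(157) + 6.25(176) − 5(42) + 5 = 1570 + 1100 − 210 + 5 = 2465 kcal/day.
TEE = 2465 × 1.425 = 3512.625 kcal/day.
Required daily deficit = 1 × 7700 ÷ 7 = 1100 kcal/day.
Target intake = 3512.625 − 1100 = 2412.625 kcal/day.

2413 kcal per day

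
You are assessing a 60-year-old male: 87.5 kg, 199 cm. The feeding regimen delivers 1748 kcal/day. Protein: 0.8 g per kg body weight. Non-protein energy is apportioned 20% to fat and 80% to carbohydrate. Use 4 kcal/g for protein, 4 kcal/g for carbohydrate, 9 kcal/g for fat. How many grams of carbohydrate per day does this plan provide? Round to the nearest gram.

Protein = 0.8 × 87.5 = 70 g → 70 × 4 = 280 kcal.
Non-protein calories = 1748 − 280 = 1468 kcal.
Fat: 20% × 1468 = 293.6 kcal; carbohydrate: 1174.4 kcal.
Carbohydrate: 1174.4 kcal ÷ 4 kcal/g = 293.6 g.

294 g/day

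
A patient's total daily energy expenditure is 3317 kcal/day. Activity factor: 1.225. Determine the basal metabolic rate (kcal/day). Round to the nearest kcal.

2708 kcal/day

BMR = TEE ÷ activity factor = 3317 ÷ 1.225 = 2707.7551 kcal/day.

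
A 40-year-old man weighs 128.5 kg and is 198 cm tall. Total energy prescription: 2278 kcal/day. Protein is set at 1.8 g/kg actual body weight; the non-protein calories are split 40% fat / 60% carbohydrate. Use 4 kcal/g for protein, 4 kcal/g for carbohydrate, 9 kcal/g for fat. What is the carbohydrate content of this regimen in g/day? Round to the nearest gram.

Protein = 1.8 × 128.5 = 231.3 g → 231.3 × 4 = 925.2 kcal.
Non-protein calories = 2278 − 925.2 = 1352.8 kcal.
Fat: 40% × 1352.8 = 541.12 kcal; carbohydrate: 811.68 kcal.
Carbohydrate: 811.68 kcal ÷ 4 kcal/g = 202.92 g.

203 g/day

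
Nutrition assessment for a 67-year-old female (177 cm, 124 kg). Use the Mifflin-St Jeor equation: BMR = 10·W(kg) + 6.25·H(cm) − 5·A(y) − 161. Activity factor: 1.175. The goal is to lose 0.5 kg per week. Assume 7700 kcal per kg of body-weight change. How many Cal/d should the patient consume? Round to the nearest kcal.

1624 Cal/d

Mifflin-St Jeor (female): BMR = 10(124) + 6.25(177) − 5(67) − 161 = 1240 + 1106.25 − 335 − 161 = 1850.25 kcal/day.
TEE = 1850.25 × 1.175 = 2174.0438 kcal/day.
Required daily deficit = 0.5 × 7700 ÷ 7 = 550 kcal/day.
Target intake = 2174.0438 − 550 = 1624.0438 kcal/day.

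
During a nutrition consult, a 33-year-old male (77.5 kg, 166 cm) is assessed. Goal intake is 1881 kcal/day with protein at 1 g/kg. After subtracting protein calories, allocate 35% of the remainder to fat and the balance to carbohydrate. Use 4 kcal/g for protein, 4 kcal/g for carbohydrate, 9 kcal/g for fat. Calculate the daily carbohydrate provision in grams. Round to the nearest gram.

Protein = 1 × 77.5 = 77.5 g → 77.5 × 4 = 310 kcal.
Non-protein calories = 1881 − 310 = 1571 kcal.
Fat: 35% × 1571 = 549.85 kcal; carbohydrate: 1021.15 kcal.
Carbohydrate: 1021.15 kcal ÷ 4 kcal/g = 255.2875 g.

255 g/day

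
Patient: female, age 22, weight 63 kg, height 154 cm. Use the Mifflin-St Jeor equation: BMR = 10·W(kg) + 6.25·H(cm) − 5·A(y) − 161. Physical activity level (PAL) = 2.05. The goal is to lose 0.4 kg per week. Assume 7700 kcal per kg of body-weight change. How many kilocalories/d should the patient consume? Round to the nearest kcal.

Mifflin-St Jeor (female): BMR = 10(63) + 6.25(154) − 5(22) − 161 = 630 + 962.5 − 110 − 161 = 1321.5 kcal/day.
TEE = 1321.5 × 2.05 = 2709.075 kcal/day.
Required daily deficit = 0.4 × 7700 ÷ 7 = 440 kcal/day.
Target intake = 2709.075 − 440 = 2269.075 kcal/day.

2269 kilocalories/d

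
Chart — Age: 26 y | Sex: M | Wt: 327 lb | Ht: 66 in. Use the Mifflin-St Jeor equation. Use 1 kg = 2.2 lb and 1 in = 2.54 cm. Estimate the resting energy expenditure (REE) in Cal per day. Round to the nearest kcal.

2409 Cal per day

Convert to metric: weight = 327 ÷ 2.2 = 148.6364 kg; height = 66 × 2.54 = 167.64 cm.
Mifflin-St Jeor (male): BMR = 10(148.6364) + 6.25(167.64) − 5(26) + 5 = 1486.3636 + 1047.75 − 130 + 5 = 2409.1136 kcal/day.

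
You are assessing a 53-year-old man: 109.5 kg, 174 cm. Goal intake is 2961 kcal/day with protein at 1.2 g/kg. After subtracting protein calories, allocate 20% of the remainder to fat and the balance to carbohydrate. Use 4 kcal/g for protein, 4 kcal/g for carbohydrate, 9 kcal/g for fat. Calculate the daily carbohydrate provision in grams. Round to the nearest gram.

Protein = 1.2 × 109.5 = 131.4 g → 131.4 × 4 = 525.6 kcal.
Non-protein calories = 2961 − 525.6 = 2435.4 kcal.
Fat: 20% × 2435.4 = 487.08 kcal; carbohydrate: 1948.32 kcal.
Carbohydrate: 1948.32 kcal ÷ 4 kcal/g = 487.08 g.

487 g/day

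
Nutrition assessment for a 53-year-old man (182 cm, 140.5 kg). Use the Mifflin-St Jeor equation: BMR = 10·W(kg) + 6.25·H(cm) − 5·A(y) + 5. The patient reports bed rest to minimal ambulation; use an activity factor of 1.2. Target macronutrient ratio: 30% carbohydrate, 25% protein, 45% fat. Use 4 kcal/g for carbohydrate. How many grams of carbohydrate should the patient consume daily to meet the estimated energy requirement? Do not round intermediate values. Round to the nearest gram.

Mifflin-St Jeor (male): BMR = 10(140.5) + 6.25(182) − 5(53) + 5 = 1405 + 1137.5 − 265 + 5 = 2282.5 kcal/day.
TEE = 2282.5 × 1.2 = 2739 kcal/day.
Carbohydrate energy = 30% × 2739 = 821.7 kcal.
Carbohydrate = 821.7 ÷ 4 kcal/g = 205.425 g.

205 g/day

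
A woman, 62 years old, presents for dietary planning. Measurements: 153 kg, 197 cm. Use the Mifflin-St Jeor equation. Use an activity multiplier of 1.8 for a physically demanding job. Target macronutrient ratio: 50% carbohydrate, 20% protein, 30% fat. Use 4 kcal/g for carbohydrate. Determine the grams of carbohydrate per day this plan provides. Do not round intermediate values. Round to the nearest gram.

515 g/day

Mifflin-St Jeor (female): BMR = 10(153) + 6.25(197) − 5(62) − 161 = 1530 + 1231.25 − 310 − 161 = 2290.25 kcal/day.
TEE = 2290.25 × 1.8 = 4122.45 kcal/day.
Carbohydrate energy = 50% × 4122.45 = 2061.225 kcal.
Carbohydrate = 2061.225 ÷ 4 kcal/g = 515.3063 g.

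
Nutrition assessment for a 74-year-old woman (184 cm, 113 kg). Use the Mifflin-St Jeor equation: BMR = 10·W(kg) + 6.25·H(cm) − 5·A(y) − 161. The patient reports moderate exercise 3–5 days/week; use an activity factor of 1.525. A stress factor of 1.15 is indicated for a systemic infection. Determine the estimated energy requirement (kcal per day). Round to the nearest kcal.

Mifflin-St Jeor (female): BMR = 10(113) + 6.25(184) − 5(74) − 161 = 1130 + 1150 − 370 − 161 = 1749 kcal/day.
TEE = BMR × activity factor = 1749 × 1.525 = 2667.225 kcal/day.
Apply stress factor: 2667.225 × 1.15 = 3067.3088 kcal/day.

3067 kcal per day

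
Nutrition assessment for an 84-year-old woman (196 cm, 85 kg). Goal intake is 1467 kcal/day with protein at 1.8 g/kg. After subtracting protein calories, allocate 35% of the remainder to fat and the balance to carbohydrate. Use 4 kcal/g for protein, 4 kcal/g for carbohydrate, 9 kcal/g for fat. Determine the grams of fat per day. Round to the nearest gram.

33 g/day

Protein = 1.8 × 85 = 153 g → 153 × 4 = 612 kcal.
Non-protein calories = 1467 − 612 = 855 kcal.
Fat: 35% × 855 = 299.25 kcal; carbohydrate: 555.75 kcal.
Fat: 299.25 kcal ÷ 9 kcal/g = 33.25 g.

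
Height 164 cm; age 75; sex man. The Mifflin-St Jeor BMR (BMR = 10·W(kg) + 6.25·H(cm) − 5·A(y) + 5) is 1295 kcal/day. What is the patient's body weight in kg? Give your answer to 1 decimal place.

1295 = 10·W + 6.25(164) − 5(75) + 5
10·W = 1295 − 655 = 640, so W = 64 kg.

64.0 kg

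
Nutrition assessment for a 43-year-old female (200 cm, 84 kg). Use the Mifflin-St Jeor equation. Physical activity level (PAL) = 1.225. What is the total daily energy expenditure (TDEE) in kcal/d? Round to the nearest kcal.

Mifflin-St Jeor (female): BMR = 10(84) + 6.25(200) − 5(43) − 161 = 840 + 1250 − 215 − 161 = 1714 kcal/day.
TEE = BMR × activity factor = 1714 × 1.225 = 2099.65 kcal/day.

2100 kcal/d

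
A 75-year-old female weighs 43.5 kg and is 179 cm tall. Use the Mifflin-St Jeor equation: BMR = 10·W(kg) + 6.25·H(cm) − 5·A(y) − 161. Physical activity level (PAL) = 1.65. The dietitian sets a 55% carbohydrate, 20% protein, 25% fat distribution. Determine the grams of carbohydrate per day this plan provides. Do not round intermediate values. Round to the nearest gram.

Mifflin-St Jeor (female): BMR = 10(43.5) + 6.25(179) − 5(75) − 161 = 435 + 1118.75 − 375 − 161 = 1017.75 kcal/day.
TEE = 1017.75 × 1.65 = 1679.2875 kcal/day.
Carbohydrate energy = 55% × 1679.2875 = 923.6081 kcal.
Carbohydrate = 923.6081 ÷ 4 kcal/g = 230.902 g.

231 g/day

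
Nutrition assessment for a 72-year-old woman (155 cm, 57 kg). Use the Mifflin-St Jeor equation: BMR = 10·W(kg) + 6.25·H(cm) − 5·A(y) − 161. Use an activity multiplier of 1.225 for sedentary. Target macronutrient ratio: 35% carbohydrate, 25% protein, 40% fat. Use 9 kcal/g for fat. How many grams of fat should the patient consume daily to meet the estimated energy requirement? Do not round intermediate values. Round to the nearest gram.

Mifflin-St Jeor (female): BMR = 10(57) + 6.25(155) − 5(72) − 161 = 570 + 968.75 − 360 − 161 = 1017.75 kcal/day.
TEE = 1017.75 × 1.225 = 1246.7438 kcal/day.
Fat energy = 40% × 1246.7438 = 498.6975 kcal.
Fat = 498.6975 ÷ 9 kcal/g = 55.4108 g.

55 g/day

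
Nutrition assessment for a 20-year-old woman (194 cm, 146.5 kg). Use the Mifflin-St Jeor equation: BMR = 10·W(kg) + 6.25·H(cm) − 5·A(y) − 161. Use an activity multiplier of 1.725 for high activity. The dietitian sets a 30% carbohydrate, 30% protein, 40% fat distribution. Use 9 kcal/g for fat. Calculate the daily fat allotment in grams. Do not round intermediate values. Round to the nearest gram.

185 g/day

Mifflin-St Jeor (female): BMR = 10(146.5) + 6.25(194) − 5(20) − 161 = 1465 + 1212.5 − 100 − 161 = 2416.5 kcal/day.
TEE = 2416.5 × 1.725 = 4168.4625 kcal/day.
Fat energy = 40% × 4168.4625 = 1667.385 kcal.
Fat = 1667.385 ÷ 9 kcal/g = 185.265 g.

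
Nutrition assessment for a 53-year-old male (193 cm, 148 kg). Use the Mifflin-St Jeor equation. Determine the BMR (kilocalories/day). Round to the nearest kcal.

Mifflin-St Jeor (male): BMR = 10(148) + 6.25(193) − 5(53) + 5 = 1480 + 1206.25 − 265 + 5 = 2426.25 kcal/day.

2426 kilocalories/day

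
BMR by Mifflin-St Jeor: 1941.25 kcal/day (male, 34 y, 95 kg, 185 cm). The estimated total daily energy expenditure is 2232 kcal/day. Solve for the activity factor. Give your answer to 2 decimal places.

1.15

Activity factor = TEE ÷ BMR = 2232 ÷ 1941.25 = 1.15.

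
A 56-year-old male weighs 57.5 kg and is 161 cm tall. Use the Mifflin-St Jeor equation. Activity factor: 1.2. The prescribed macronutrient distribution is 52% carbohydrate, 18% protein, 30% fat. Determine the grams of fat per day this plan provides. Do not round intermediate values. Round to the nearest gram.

52 g/day

Mifflin-St Jeor (male): BMR = 10(57.5) + 6.25(161) − 5(56) + 5 = 575 + 1006.25 − 280 + 5 = 1306.25 kcal/day.
TEE = 1306.25 × 1.2 = 1567.5 kcal/day.
Fat energy = 30% × 1567.5 = 470.25 kcal.
Fat = 470.25 ÷ 9 kcal/g = 52.25 g.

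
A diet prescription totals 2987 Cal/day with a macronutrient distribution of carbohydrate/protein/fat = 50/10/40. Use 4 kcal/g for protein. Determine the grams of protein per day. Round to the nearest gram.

Protein energy = 10% × 2987 = 298.7 kcal.
At 4 kcal/g: 298.7 ÷ 4 = 74.675 g.

75 g/day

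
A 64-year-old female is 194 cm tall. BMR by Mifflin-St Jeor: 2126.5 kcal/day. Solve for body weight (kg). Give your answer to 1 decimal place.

139.5 kg

2126.5 = 10·W + 6.25(194) − 5(64) − 161
10·W = 2126.5 − 731.5 = 1395, so W = 139.5 kg.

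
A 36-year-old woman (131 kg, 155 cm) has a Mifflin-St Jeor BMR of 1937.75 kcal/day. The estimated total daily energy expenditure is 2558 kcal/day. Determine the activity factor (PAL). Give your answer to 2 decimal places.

1.32

Activity factor = TEE ÷ BMR = 2558 ÷ 1937.75 = 1.32.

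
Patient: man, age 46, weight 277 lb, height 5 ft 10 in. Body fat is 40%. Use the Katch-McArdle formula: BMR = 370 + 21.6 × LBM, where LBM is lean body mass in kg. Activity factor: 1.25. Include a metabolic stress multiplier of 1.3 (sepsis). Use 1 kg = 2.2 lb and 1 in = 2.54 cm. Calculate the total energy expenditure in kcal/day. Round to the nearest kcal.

Convert to metric: weight = 277 ÷ 2.2 = 125.9091 kg; height = (5×12 + 10) × 2.54 = 70 × 2.54 = 177.8 cm.
LBM = 125.9091 × (1 − 0.4) = 75.5455 kg. Katch-McArdle: BMR = 370 + 21.6 × 75.5455 = 2001.7818 kcal/day.
TEE = BMR × activity factor = 2001.7818 × 1.25 = 2502.2273 kcal/day.
Apply stress factor: 2502.2273 × 1.3 = 3252.8955 kcal/day.

3253 kcal/day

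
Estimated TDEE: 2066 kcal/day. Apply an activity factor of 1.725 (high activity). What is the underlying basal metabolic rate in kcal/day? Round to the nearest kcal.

BMR = TEE ÷ activity factor = 2066 ÷ 1.725 = 1197.6812 kcal/day.

1198 kcal/day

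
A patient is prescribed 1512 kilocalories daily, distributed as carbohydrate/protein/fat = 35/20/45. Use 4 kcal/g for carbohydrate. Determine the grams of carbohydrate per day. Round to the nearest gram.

132 g/day

Carbohydrate energy = 35% × 1512 = 529.2 kcal.
At 4 kcal/g: 529.2 ÷ 4 = 132.3 g.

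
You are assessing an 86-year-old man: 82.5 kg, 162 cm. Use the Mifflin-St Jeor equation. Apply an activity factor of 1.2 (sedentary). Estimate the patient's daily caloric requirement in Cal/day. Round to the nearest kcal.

1695 Cal/day

Mifflin-St Jeor (male): BMR = 10(82.5) + 6.25(162) − 5(86) + 5 = 825 + 1012.5 − 430 + 5 = 1412.5 kcal/day.
TEE = BMR × activity factor = 1412.5 × 1.2 = 1695 kcal/day.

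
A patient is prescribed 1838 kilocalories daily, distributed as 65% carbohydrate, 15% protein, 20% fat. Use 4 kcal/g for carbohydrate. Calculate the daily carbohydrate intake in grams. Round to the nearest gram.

Carbohydrate energy = 65% × 1838 = 1194.7 kcal.
At 4 kcal/g: 1194.7 ÷ 4 = 298.675 g.

299 g/day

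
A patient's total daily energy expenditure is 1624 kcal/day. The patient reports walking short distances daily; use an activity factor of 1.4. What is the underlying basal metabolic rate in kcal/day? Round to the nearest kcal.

BMR = TEE ÷ activity factor = 1624 ÷ 1.4 = 1160 kcal/day.

1160 kcal/day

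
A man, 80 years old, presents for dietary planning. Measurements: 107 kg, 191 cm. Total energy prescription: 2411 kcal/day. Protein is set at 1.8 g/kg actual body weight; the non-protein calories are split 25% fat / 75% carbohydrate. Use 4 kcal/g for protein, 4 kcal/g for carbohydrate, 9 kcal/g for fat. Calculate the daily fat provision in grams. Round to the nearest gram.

46 g/day

Protein = 1.8 × 107 = 192.6 g → 192.6 × 4 = 770.4 kcal.
Non-protein calories = 2411 − 770.4 = 1640.6 kcal.
Fat: 25% × 1640.6 = 410.15 kcal; carbohydrate: 1230.45 kcal.
Fat: 410.15 kcal ÷ 9 kcal/g = 45.5722 g.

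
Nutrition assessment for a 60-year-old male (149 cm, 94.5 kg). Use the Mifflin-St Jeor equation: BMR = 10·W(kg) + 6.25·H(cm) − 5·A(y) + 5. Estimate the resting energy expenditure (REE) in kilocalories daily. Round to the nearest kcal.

Mifflin-St Jeor (male): BMR = 10(94.5) + 6.25(149) − 5(60) + 5 = 945 + 931.25 − 300 + 5 = 1581.25 kcal/day.

1581 kilocalories daily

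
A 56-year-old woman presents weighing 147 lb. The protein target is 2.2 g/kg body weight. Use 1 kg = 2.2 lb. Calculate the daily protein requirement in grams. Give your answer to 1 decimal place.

Weight in kg = 147 ÷ 2.2 = 66.8182 kg.
Protein = 2.2 g/kg × 66.8182 kg = 147 g/day.

147.0 g/day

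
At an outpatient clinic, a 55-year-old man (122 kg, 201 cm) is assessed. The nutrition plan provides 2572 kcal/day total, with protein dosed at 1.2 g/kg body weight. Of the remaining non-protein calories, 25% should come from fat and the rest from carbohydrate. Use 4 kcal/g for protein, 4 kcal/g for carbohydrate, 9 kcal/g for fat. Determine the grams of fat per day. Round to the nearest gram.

Protein = 1.2 × 122 = 146.4 g → 146.4 × 4 = 585.6 kcal.
Non-protein calories = 2572 − 585.6 = 1986.4 kcal.
Fat: 25% × 1986.4 = 496.6 kcal; carbohydrate: 1489.8 kcal.
Fat: 496.6 kcal ÷ 9 kcal/g = 55.1778 g.

55 g/day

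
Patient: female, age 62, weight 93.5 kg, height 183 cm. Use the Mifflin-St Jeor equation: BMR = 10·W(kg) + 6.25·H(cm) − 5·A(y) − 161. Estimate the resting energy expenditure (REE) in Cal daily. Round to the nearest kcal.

Mifflin-St Jeor (female): BMR = 10(93.5) + 6.25(183) − 5(62) − 161 = 935 + 1143.75 − 310 − 161 = 1607.75 kcal/day.

1608 Cal daily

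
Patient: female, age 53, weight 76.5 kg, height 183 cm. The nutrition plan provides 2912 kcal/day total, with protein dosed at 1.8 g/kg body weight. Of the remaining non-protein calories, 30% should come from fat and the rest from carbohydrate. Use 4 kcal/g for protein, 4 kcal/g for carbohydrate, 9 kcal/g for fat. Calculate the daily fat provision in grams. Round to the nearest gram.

Protein = 1.8 × 76.5 = 137.7 g → 137.7 × 4 = 550.8 kcal.
Non-protein calories = 2912 − 550.8 = 2361.2 kcal.
Fat: 30% × 2361.2 = 708.36 kcal; carbohydrate: 1652.84 kcal.
Fat: 708.36 kcal ÷ 9 kcal/g = 78.7067 g.

79 g/day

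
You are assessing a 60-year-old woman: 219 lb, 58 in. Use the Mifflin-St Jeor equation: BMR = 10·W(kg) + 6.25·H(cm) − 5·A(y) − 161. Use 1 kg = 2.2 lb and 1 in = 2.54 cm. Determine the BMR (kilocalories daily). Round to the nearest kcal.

1455 kilocalories daily

Convert to metric: weight = 219 ÷ 2.2 = 99.5455 kg; height = 58 × 2.54 = 147.32 cm.
Mifflin-St Jeor (female): BMR = 10(99.5455) + 6.25(147.32) − 5(60) − 161 = 995.4545 + 920.75 − 300 − 161 = 1455.2045 kcal/day.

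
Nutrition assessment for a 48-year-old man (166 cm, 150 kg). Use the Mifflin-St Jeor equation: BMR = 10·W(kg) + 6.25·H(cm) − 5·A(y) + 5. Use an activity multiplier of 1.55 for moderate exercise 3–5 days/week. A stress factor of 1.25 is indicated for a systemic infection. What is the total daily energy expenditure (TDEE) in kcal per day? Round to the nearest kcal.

4461 kcal per day

Mifflin-St Jeor (male): BMR = 10(150) + 6.25(166) − 5(48) + 5 = 1500 + 1037.5 − 240 + 5 = 2302.5 kcal/day.
TEE = BMR × activity factor = 2302.5 × 1.55 = 3568.875 kcal/day.
Apply stress factor: 3568.875 × 1.25 = 4461.0938 kcal/day.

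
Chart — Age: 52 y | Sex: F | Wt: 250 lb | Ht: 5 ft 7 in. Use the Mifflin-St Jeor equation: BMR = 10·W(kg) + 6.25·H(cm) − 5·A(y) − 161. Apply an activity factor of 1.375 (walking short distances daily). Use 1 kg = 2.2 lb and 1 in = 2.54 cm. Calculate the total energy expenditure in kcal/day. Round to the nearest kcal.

Convert to metric: weight = 250 ÷ 2.2 = 113.6364 kg; height = (5×12 + 7) × 2.54 = 67 × 2.54 = 170.18 cm.
Mifflin-St Jeor (female): BMR = 10(113.6364) + 6.25(170.18) − 5(52) − 161 = 1136.3636 + 1063.625 − 260 − 161 = 1778.9886 kcal/day.
TEE = BMR × activity factor = 1778.9886 × 1.375 = 2446.1094 kcal/day.

2446 kcal/day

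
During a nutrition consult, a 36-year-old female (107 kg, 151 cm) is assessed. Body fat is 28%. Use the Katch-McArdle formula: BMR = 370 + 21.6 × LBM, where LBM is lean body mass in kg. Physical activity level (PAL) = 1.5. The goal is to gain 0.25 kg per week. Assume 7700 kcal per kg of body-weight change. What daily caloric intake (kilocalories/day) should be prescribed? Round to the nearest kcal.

3326 kilocalories/day

LBM = 107 × (1 − 0.28) = 77.04 kg. Katch-McArdle: BMR = 370 + 21.6 × 77.04 = 2034.064 kcal/day.
TEE = 2034.064 × 1.5 = 3051.096 kcal/day.
Required daily surplus = 0.25 × 7700 ÷ 7 = 275 kcal/day.
Target intake = 3051.096 + 275 = 3326.096 kcal/day.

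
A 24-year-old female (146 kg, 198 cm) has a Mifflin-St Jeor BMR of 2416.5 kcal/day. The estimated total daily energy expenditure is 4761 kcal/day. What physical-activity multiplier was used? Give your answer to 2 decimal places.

Activity factor = TEE ÷ BMR = 4761 ÷ 2416.5 = 1.97.

1.97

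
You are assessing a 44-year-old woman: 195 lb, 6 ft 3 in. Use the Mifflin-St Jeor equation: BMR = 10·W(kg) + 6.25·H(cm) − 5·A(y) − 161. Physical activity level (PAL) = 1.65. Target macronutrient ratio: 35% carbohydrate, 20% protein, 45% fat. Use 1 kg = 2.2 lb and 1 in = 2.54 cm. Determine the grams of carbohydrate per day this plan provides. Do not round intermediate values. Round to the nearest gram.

Convert to metric: weight = 195 ÷ 2.2 = 88.6364 kg; height = (6×12 + 3) × 2.54 = 75 × 2.54 = 190.5 cm.
Mifflin-St Jeor (female): BMR = 10(88.6364) + 6.25(190.5) − 5(44) − 161 = 886.3636 + 1190.625 − 220 − 161 = 1695.9886 kcal/day.
TEE = 1695.9886 × 1.65 = 2798.3812 kcal/day.
Carbohydrate energy = 35% × 2798.3812 = 979.4334 kcal.
Carbohydrate = 979.4334 ÷ 4 kcal/g = 244.8584 g.

245 g/day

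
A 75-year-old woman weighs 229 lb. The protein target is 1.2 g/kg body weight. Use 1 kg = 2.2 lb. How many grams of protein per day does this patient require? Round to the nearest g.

Weight in kg = 229 ÷ 2.2 = 104.0909 kg.
Protein = 1.2 g/kg × 104.0909 kg = 124.9091 g/day.

125 g/day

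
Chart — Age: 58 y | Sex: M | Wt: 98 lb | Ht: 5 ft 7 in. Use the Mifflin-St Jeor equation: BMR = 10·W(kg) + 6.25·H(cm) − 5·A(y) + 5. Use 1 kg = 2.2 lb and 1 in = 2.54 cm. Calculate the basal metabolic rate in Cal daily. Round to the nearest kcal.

1224 Cal daily

Convert to metric: weight = 98 ÷ 2.2 = 44.5455 kg; height = (5×12 + 7) × 2.54 = 67 × 2.54 = 170.18 cm.
Mifflin-St Jeor (male): BMR = 10(44.5455) + 6.25(170.18) − 5(58) + 5 = 445.4545 + 1063.625 − 290 + 5 = 1224.0795 kcal/day.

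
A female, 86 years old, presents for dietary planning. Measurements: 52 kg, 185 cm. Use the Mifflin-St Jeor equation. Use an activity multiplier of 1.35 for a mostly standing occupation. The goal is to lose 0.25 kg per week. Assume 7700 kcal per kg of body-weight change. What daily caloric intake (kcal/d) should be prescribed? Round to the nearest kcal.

Mifflin-St Jeor (female): BMR = 10(52) + 6.25(185) − 5(86) − 161 = 520 + 1156.25 − 430 − 161 = 1085.25 kcal/day.
TEE = 1085.25 × 1.35 = 1465.0875 kcal/day.
Required daily deficit = 0.25 × 7700 ÷ 7 = 275 kcal/day.
Target intake = 1465.0875 − 275 = 1190.0875 kcal/day.

1190 kcal/d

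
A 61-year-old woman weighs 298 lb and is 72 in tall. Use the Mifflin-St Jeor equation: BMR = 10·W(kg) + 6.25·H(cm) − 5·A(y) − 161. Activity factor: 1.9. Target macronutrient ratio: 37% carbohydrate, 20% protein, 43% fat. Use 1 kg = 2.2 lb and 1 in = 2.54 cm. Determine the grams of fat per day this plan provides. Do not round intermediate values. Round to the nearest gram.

Convert to metric: weight = 298 ÷ 2.2 = 135.4545 kg; height = 72 × 2.54 = 182.88 cm.
Mifflin-St Jeor (female): BMR = 10(135.4545) + 6.25(182.88) − 5(61) − 161 = 1354.5455 + 1143 − 305 − 161 = 2031.5455 kcal/day.
TEE = 2031.5455 × 1.9 = 3859.9364 kcal/day.
Fat energy = 43% × 3859.9364 = 1659.7726 kcal.
Fat = 1659.7726 ÷ 9 kcal/g = 184.4192 g.

184 g/day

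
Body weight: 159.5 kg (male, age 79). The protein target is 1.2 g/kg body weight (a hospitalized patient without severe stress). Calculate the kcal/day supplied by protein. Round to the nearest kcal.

766 kcal/day

Protein = 1.2 g/kg × 159.5 kg = 191.4 g/day.
Protein energy = 191.4 g × 4 kcal/g = 765.6 kcal/day.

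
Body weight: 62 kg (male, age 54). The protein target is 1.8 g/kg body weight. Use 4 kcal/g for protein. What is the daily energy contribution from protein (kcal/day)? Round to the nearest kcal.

446 kcal/day

Protein = 1.8 g/kg × 62 kg = 111.6 g/day.
Protein energy = 111.6 g × 4 kcal/g = 446.4 kcal/day.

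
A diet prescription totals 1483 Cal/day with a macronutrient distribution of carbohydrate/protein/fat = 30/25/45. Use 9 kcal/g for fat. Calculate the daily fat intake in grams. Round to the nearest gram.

Fat energy = 45% × 1483 = 667.35 kcal.
At 9 kcal/g: 667.35 ÷ 9 = 74.15 g.

74 g/day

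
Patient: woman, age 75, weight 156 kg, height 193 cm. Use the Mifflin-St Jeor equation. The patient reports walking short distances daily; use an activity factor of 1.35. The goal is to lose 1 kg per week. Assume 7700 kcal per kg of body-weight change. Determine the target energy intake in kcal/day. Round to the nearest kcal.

1911 kcal/day

Mifflin-St Jeor (female): BMR = 10(156) + 6.25(193) − 5(75) − 161 = 1560 + 1206.25 − 375 − 161 = 2230.25 kcal/day.
TEE = 2230.25 × 1.35 = 3010.8375 kcal/day.
Required daily deficit = 1 × 7700 ÷ 7 = 1100 kcal/day.
Target intake = 3010.8375 − 1100 = 1910.8375 kcal/day.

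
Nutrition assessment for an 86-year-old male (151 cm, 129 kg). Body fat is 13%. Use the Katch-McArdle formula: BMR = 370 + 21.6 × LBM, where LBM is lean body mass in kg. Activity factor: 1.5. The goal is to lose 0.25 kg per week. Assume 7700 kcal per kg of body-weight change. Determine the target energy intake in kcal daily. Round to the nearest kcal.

LBM = 129 × (1 − 0.13) = 112.23 kg. Katch-McArdle: BMR = 370 + 21.6 × 112.23 = 2794.168 kcal/day.
TEE = 2794.168 × 1.5 = 4191.252 kcal/day.
Required daily deficit = 0.25 × 7700 ÷ 7 = 275 kcal/day.
Target intake = 4191.252 − 275 = 3916.252 kcal/day.

3916 kcal daily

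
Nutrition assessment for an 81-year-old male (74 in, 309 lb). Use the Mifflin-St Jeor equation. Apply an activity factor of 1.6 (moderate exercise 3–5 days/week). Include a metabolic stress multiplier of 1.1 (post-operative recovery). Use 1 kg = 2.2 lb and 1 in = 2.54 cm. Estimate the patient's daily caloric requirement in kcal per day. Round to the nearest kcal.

3836 kcal per day

Convert to metric: weight = 309 ÷ 2.2 = 140.4545 kg; height = 74 × 2.54 = 187.96 cm.
Mifflin-St Jeor (male): BMR = 10(140.4545) + 6.25(187.96) − 5(81) + 5 = 1404.5455 + 1174.75 − 405 + 5 = 2179.2955 kcal/day.
TEE = BMR × activity factor = 2179.2955 × 1.6 = 3486.8727 kcal/day.
Apply stress factor: 3486.8727 × 1.1 = 3835.56 kcal/day.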